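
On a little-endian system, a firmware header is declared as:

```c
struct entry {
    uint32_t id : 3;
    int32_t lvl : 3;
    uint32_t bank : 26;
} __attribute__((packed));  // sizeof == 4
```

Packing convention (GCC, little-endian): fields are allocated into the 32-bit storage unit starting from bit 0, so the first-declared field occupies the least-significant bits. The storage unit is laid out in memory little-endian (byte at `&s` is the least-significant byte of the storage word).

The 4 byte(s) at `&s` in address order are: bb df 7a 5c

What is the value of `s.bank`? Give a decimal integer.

24243070

[0]=0xbb [1]=0xdf [2]=0x7a [3]=0x5c (little-endian) → word 0x5c7adfbb
id [0+:3] = (word>>0) & 0x7 = 3
lvl [3+:3] = (word>>3) & 0x7 = 7
bank [6+:26] = (word>>6) & 0x3ffffff = 24243070  ←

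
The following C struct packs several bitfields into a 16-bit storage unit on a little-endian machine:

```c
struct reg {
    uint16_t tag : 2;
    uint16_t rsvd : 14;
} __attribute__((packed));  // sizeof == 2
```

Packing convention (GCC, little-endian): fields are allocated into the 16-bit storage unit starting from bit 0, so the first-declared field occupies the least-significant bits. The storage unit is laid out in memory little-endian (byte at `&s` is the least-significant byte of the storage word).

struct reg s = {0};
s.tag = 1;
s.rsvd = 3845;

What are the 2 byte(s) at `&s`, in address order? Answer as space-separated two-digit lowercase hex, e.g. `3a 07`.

[0+:2] tag=1 & 0x3 = 0x1; word=0x0001
[2+:14] rsvd=3845 & 0x3fff = 0xf05; word=0x3c15
word = 0x3c15 → little-endian bytes:
  [0]=0x15  [1]=0x3c

15 3c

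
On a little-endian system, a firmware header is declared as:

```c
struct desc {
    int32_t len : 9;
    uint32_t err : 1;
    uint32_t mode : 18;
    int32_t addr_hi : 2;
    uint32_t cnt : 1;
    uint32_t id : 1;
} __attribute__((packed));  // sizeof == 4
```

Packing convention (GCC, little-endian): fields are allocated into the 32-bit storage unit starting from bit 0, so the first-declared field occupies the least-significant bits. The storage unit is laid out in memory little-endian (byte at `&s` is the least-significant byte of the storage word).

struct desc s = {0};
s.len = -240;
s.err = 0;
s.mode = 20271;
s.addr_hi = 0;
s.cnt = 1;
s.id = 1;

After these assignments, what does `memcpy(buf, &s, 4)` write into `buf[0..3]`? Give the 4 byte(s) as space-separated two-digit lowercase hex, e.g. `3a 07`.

10 bd 3c c1

len:9 = -240 → 0x110 << 0 → word 0x00000110
err:1 = 0 → 0x0 << 9 → word 0x00000110
mode:18 = 20271 → 0x4f2f << 10 → word 0x013cbd10
addr_hi:2 = 0 → 0x0 << 28 → word 0x013cbd10
cnt:1 = 1 → 0x1 << 30 → word 0x413cbd10
id:1 = 1 → 0x1 << 31 → word 0xc13cbd10
word = 0xc13cbd10 → little-endian bytes:
  [0]=0x10  [1]=0xbd  [2]=0x3c  [3]=0xc1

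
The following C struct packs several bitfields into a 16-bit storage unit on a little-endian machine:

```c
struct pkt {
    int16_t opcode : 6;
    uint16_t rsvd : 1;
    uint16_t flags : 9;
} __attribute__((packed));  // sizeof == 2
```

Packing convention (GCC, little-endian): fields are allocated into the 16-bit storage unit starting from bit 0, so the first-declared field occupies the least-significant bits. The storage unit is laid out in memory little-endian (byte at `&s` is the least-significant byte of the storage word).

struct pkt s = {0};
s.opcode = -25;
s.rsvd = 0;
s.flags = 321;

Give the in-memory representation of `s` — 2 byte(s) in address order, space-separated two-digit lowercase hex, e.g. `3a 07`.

[0+:6] opcode=-25 & 0x3f = 0x27; word=0x0027
[6+:1] rsvd=0 & 0x1 = 0x0; word=0x0027
[7+:9] flags=321 & 0x1ff = 0x141; word=0xa0a7
word = 0xa0a7 → little-endian bytes:
  [0]=0xa7  [1]=0xa0

a7 a0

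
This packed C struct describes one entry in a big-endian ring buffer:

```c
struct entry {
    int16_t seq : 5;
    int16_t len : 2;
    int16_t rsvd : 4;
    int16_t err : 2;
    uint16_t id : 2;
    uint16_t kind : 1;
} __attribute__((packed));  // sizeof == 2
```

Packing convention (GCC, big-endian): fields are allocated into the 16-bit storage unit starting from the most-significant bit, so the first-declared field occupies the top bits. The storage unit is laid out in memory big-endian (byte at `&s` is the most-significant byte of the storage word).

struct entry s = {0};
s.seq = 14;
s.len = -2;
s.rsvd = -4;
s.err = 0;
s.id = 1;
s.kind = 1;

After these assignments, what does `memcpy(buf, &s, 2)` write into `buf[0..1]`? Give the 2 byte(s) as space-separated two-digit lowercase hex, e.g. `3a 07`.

seq:5 = 14 → 0xe << 11 → word 0x7000
len:2 = -2 → 0x2 << 9 → word 0x7400
rsvd:4 = -4 → 0xc << 5 → word 0x7580
err:2 = 0 → 0x0 << 3 → word 0x7580
id:2 = 1 → 0x1 << 1 → word 0x7582
kind:1 = 1 → 0x1 << 0 → word 0x7583
word = 0x7583 → big-endian bytes:
  [0]=0x75  [1]=0x83

75 83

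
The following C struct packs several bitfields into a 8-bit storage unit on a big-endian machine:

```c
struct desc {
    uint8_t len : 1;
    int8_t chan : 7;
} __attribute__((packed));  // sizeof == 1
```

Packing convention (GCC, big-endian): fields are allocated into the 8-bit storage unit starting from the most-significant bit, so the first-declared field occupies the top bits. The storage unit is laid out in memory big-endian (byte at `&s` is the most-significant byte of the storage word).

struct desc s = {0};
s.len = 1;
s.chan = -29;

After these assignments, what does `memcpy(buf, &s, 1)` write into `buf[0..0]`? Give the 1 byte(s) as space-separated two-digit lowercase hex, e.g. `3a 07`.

e3

len:1 = 1 → 0x1 << 7 → word 0x80
chan:7 = -29 → 0x63 << 0 → word 0xe3
word = 0xe3 → big-endian bytes:
  [0]=0xe3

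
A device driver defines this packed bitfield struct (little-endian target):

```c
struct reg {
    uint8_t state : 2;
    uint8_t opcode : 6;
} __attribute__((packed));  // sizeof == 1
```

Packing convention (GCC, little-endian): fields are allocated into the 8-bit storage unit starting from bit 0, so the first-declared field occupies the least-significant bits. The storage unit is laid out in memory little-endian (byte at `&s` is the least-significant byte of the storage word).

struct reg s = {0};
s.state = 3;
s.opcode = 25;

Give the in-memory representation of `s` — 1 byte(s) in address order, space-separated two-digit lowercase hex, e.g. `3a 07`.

67

[0+:2] state=3 & 0x3 = 0x3; word=0x03
[2+:6] opcode=25 & 0x3f = 0x19; word=0x67
word = 0x67 → little-endian bytes:
  [0]=0x67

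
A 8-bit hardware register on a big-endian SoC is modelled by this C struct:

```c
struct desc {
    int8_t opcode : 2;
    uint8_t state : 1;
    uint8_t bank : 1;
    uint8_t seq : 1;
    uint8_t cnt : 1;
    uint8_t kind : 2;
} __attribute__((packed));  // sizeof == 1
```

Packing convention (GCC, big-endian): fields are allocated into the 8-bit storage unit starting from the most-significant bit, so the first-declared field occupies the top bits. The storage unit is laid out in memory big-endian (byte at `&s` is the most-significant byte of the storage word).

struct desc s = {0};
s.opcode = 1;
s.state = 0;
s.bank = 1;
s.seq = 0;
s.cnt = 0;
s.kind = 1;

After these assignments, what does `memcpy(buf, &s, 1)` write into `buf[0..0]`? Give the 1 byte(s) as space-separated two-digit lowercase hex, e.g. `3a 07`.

51

opcode:2 = 1 → 0x1 << 6 → word 0x40
state:1 = 0 → 0x0 << 5 → word 0x40
bank:1 = 1 → 0x1 << 4 → word 0x50
seq:1 = 0 → 0x0 << 3 → word 0x50
cnt:1 = 0 → 0x0 << 2 → word 0x50
kind:2 = 1 → 0x1 << 0 → word 0x51
word = 0x51 → big-endian bytes:
  [0]=0x51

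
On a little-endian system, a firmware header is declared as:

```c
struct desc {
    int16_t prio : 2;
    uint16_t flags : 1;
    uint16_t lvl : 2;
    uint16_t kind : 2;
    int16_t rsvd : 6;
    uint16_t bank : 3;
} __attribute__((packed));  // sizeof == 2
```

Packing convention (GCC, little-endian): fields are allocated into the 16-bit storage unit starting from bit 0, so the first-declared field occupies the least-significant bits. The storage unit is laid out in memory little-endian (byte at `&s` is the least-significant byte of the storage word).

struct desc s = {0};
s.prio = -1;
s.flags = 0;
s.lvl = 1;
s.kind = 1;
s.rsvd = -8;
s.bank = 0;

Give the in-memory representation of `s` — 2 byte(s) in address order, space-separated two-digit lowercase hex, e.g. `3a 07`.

prio:2 = -1 → 0x3 << 0 → word 0x0003
flags:1 = 0 → 0x0 << 2 → word 0x0003
lvl:2 = 1 → 0x1 << 3 → word 0x000b
kind:2 = 1 → 0x1 << 5 → word 0x002b
rsvd:6 = -8 → 0x38 << 7 → word 0x1c2b
bank:3 = 0 → 0x0 << 13 → word 0x1c2b
word = 0x1c2b → little-endian bytes:
  [0]=0x2b  [1]=0x1c

2b 1c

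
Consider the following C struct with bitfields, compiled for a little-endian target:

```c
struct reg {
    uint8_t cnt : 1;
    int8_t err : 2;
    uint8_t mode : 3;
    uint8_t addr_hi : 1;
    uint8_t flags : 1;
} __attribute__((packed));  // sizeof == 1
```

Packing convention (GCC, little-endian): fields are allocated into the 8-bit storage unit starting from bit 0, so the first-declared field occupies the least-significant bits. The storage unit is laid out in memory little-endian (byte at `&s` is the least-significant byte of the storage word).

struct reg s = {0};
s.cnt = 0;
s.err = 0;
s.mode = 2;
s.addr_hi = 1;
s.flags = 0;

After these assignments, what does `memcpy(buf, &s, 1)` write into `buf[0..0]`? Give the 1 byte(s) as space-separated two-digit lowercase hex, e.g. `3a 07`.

cnt (1b) val=0 bits=0x0 at bit 0: 0x00
err (2b) val=0 bits=0x0 at bit 1: 0x00
mode (3b) val=2 bits=0x2 at bit 3: 0x10
addr_hi (1b) val=1 bits=0x1 at bit 6: 0x50
flags (1b) val=0 bits=0x0 at bit 7: 0x50
word = 0x50 → little-endian bytes:
  [0]=0x50

50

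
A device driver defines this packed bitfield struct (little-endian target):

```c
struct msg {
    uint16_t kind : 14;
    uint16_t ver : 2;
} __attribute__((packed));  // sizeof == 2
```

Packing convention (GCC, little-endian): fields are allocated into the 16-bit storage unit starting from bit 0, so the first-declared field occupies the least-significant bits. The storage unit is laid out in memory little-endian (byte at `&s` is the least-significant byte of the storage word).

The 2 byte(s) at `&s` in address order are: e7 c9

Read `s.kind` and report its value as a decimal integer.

2535

[0]=0xe7 [1]=0xc9 (little-endian) → word 0xc9e7
kind [0+:14] = (word>>0) & 0x3fff = 2535  ←
ver [14+:2] = (word>>14) & 0x3 = 3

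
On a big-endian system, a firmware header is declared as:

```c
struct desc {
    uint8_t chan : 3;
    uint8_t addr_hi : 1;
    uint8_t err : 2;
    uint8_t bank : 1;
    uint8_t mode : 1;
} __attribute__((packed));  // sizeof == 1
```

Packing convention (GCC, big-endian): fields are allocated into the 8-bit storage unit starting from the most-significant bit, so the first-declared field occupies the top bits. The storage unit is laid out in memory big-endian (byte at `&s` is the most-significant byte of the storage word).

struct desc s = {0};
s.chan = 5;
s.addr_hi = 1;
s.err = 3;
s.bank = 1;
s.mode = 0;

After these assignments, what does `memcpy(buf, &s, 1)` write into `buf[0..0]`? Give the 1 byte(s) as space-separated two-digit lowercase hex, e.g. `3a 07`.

be

chan (3b) val=5 bits=0x5 at bit 5: 0xa0
addr_hi (1b) val=1 bits=0x1 at bit 4: 0xb0
err (2b) val=3 bits=0x3 at bit 2: 0xbc
bank (1b) val=1 bits=0x1 at bit 1: 0xbe
mode (1b) val=0 bits=0x0 at bit 0: 0xbe
word = 0xbe → big-endian bytes:
  [0]=0xbe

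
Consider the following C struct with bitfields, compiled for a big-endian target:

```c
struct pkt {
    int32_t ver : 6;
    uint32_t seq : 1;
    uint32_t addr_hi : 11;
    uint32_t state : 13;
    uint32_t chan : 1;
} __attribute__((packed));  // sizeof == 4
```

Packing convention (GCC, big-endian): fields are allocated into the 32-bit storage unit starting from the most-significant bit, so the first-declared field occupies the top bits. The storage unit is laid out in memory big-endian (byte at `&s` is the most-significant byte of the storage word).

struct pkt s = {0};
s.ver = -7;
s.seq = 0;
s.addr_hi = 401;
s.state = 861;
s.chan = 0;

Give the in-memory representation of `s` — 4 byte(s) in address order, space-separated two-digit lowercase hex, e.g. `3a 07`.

e4 64 46 ba

[26+:6] ver=-7 & 0x3f = 0x39; word=0xe4000000
[25+:1] seq=0 & 0x1 = 0x0; word=0xe4000000
[14+:11] addr_hi=401 & 0x7ff = 0x191; word=0xe4644000
[1+:13] state=861 & 0x1fff = 0x35d; word=0xe46446ba
[0+:1] chan=0 & 0x1 = 0x0; word=0xe46446ba
word = 0xe46446ba → big-endian bytes:
  [0]=0xe4  [1]=0x64  [2]=0x46  [3]=0xba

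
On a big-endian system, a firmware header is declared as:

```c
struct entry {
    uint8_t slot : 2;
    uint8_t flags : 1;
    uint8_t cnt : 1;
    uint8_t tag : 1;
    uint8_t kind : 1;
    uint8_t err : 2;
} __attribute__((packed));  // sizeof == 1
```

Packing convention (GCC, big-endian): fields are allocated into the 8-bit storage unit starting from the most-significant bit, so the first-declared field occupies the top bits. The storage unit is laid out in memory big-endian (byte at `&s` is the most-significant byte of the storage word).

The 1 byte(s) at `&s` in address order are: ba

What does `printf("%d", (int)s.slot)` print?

[0]=0xba (big-endian) → word 0xba
slot:2 @ bit 6 → (0xba>>6)&0x3 = 0x2  ←
flags:1 @ bit 5 → (0xba>>5)&0x1 = 0x1
cnt:1 @ bit 4 → (0xba>>4)&0x1 = 0x1
tag:1 @ bit 3 → (0xba>>3)&0x1 = 0x1
kind:1 @ bit 2 → (0xba>>2)&0x1 = 0x0
err:2 @ bit 0 → (0xba>>0)&0x3 = 0x2

2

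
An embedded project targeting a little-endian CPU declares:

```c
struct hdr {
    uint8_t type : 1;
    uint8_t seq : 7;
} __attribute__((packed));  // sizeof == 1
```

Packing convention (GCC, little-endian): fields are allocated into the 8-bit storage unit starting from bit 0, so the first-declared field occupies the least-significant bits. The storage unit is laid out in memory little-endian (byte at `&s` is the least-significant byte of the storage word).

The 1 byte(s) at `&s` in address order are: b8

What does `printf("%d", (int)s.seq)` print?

[0]=0xb8 (little-endian) → word 0xb8
type [0+:1] = (word>>0) & 0x1 = 0
seq [1+:7] = (word>>1) & 0x7f = 92  ←

92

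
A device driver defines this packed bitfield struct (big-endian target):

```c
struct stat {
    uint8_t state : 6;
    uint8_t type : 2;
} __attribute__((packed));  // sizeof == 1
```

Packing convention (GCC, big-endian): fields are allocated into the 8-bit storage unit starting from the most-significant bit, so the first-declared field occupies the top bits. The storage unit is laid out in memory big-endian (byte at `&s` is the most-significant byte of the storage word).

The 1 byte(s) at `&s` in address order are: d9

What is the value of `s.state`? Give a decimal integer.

54

[0]=0xd9 (big-endian) → word 0xd9
state:6 @ bit 2 → (0xd9>>2)&0x3f = 0x36  ←
type:2 @ bit 0 → (0xd9>>0)&0x3 = 0x1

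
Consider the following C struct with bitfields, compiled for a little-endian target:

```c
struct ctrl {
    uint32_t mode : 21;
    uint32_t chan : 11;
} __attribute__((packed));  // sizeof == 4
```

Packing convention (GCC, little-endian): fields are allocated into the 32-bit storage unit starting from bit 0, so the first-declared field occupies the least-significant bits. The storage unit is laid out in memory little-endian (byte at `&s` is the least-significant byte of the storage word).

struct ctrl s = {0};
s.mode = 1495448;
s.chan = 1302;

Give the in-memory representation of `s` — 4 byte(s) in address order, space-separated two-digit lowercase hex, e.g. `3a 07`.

98 d1 d6 a2

mode (21b) val=1495448 bits=0x16d198 at bit 0: 0x0016d198
chan (11b) val=1302 bits=0x516 at bit 21: 0xa2d6d198
word = 0xa2d6d198 → little-endian bytes:
  [0]=0x98  [1]=0xd1  [2]=0xd6  [3]=0xa2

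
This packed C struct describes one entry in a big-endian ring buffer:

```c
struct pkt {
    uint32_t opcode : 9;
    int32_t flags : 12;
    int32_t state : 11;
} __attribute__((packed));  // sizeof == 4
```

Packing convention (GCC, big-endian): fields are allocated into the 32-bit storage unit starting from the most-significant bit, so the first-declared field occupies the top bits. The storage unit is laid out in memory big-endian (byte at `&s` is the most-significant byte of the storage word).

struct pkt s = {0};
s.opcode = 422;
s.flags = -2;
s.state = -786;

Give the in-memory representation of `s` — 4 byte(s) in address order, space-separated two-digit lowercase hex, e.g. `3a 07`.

d3 7f f4 ee

opcode (9b) val=422 bits=0x1a6 at bit 23: 0xd3000000
flags (12b) val=-2 bits=0xffe at bit 11: 0xd37ff000
state (11b) val=-786 bits=0x4ee at bit 0: 0xd37ff4ee
word = 0xd37ff4ee → big-endian bytes:
  [0]=0xd3  [1]=0x7f  [2]=0xf4  [3]=0xee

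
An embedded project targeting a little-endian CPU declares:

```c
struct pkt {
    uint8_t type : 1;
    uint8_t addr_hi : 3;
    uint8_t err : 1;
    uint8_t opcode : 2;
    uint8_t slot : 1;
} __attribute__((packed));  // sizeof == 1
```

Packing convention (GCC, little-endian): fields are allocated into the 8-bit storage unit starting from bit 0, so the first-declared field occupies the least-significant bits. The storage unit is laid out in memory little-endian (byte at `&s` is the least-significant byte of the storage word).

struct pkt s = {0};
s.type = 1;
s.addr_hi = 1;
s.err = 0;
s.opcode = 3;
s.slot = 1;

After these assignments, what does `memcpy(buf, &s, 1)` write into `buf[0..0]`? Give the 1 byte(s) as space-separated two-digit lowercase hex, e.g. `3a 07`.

e3

type (1b) val=1 bits=0x1 at bit 0: 0x01
addr_hi (3b) val=1 bits=0x1 at bit 1: 0x03
err (1b) val=0 bits=0x0 at bit 4: 0x03
opcode (2b) val=3 bits=0x3 at bit 5: 0x63
slot (1b) val=1 bits=0x1 at bit 7: 0xe3
word = 0xe3 → little-endian bytes:
  [0]=0xe3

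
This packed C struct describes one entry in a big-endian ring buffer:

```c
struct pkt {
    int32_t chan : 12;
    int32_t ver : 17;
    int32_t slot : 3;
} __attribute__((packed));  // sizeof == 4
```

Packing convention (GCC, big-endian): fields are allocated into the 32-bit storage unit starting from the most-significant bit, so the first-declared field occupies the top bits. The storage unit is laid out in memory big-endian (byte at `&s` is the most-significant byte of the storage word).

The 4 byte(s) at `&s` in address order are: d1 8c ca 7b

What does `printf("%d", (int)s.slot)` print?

[0]=0xd1 [1]=0x8c [2]=0xca [3]=0x7b (big-endian) → word 0xd18cca7b
chan [20+:12] = (word>>20) & 0xfff = 3352
ver [3+:17] = (word>>3) & 0x1ffff = 104783
slot [0+:3] = (word>>0) & 0x7 = 3  ←
slot signed 3b, MSB=0: value = 3

3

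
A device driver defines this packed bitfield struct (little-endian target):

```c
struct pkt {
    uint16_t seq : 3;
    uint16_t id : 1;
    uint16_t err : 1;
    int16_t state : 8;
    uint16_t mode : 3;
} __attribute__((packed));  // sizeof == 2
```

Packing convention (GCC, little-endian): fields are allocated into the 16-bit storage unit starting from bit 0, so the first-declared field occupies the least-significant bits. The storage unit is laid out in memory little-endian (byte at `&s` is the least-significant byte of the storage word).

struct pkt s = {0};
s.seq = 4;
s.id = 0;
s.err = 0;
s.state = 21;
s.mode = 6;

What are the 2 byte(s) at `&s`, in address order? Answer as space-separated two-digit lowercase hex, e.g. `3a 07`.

[0+:3] seq=4 & 0x7 = 0x4; word=0x0004
[3+:1] id=0 & 0x1 = 0x0; word=0x0004
[4+:1] err=0 & 0x1 = 0x0; word=0x0004
[5+:8] state=21 & 0xff = 0x15; word=0x02a4
[13+:3] mode=6 & 0x7 = 0x6; word=0xc2a4
word = 0xc2a4 → little-endian bytes:
  [0]=0xa4  [1]=0xc2

a4 c2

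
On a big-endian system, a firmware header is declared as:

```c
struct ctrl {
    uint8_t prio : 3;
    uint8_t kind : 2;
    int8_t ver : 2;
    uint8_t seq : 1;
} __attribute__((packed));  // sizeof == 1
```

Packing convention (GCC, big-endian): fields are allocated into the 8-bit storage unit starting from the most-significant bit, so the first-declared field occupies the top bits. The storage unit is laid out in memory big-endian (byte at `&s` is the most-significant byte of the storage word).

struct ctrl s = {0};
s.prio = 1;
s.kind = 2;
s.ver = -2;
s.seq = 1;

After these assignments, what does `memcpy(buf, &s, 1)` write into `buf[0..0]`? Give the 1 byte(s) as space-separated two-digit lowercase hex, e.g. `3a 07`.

35

prio:3 = 1 → 0x1 << 5 → word 0x20
kind:2 = 2 → 0x2 << 3 → word 0x30
ver:2 = -2 → 0x2 << 1 → word 0x34
seq:1 = 1 → 0x1 << 0 → word 0x35
word = 0x35 → big-endian bytes:
  [0]=0x35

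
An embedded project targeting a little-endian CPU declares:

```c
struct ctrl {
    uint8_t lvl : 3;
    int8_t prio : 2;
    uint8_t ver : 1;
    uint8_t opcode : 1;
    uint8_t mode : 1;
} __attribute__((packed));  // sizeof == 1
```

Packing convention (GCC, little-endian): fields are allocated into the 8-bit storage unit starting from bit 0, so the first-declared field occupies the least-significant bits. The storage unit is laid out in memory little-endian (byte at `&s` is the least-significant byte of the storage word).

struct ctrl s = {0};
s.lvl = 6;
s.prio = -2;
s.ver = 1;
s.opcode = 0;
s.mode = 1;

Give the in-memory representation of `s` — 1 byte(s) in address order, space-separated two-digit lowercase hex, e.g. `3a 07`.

b6

lvl (3b) val=6 bits=0x6 at bit 0: 0x06
prio (2b) val=-2 bits=0x2 at bit 3: 0x16
ver (1b) val=1 bits=0x1 at bit 5: 0x36
opcode (1b) val=0 bits=0x0 at bit 6: 0x36
mode (1b) val=1 bits=0x1 at bit 7: 0xb6
word = 0xb6 → little-endian bytes:
  [0]=0xb6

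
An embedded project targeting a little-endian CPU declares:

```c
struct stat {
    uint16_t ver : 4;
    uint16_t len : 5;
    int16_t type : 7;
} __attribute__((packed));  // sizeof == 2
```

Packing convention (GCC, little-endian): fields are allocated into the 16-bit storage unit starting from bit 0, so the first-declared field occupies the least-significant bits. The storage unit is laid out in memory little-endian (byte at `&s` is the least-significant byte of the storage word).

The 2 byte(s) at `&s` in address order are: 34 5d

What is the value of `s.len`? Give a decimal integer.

19

[0]=0x34 [1]=0x5d (little-endian) → word 0x5d34
ver [0+:4] = (word>>0) & 0xf = 4
len [4+:5] = (word>>4) & 0x1f = 19  ←
type [9+:7] = (word>>9) & 0x7f = 46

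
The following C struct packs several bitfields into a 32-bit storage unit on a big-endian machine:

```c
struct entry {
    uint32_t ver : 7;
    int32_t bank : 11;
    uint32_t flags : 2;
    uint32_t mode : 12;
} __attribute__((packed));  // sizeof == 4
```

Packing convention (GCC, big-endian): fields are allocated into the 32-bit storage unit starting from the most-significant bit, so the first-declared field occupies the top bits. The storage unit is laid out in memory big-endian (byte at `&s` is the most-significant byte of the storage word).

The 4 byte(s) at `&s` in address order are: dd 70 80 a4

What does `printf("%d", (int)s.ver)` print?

[0]=0xdd [1]=0x70 [2]=0x80 [3]=0xa4 (big-endian) → word 0xdd7080a4
ver [25+:7] = (word>>25) & 0x7f = 110  ←
bank [14+:11] = (word>>14) & 0x7ff = 1474
flags [12+:2] = (word>>12) & 0x3 = 0
mode [0+:12] = (word>>0) & 0xfff = 164

110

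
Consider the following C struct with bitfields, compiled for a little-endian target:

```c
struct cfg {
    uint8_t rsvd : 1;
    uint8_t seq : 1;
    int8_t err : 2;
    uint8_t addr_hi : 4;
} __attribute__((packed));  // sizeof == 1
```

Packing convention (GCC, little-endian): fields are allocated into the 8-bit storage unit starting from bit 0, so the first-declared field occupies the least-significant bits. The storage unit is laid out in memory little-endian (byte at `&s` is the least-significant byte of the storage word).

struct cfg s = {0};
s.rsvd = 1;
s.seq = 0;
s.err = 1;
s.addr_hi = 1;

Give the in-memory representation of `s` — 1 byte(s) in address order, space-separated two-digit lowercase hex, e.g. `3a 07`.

15

rsvd:1 = 1 → 0x1 << 0 → word 0x01
seq:1 = 0 → 0x0 << 1 → word 0x01
err:2 = 1 → 0x1 << 2 → word 0x05
addr_hi:4 = 1 → 0x1 << 4 → word 0x15
word = 0x15 → little-endian bytes:
  [0]=0x15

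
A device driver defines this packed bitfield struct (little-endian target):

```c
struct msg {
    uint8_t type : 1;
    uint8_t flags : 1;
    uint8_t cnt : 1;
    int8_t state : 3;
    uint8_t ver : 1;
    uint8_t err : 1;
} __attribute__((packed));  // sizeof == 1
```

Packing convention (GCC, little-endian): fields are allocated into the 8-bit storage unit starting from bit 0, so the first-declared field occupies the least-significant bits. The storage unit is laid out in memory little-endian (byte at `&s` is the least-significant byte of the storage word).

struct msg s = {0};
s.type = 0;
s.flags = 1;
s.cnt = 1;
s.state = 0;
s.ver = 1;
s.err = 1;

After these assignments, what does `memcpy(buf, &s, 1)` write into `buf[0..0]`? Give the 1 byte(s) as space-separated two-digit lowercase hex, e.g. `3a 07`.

type:1 = 0 → 0x0 << 0 → word 0x00
flags:1 = 1 → 0x1 << 1 → word 0x02
cnt:1 = 1 → 0x1 << 2 → word 0x06
state:3 = 0 → 0x0 << 3 → word 0x06
ver:1 = 1 → 0x1 << 6 → word 0x46
err:1 = 1 → 0x1 << 7 → word 0xc6
word = 0xc6 → little-endian bytes:
  [0]=0xc6

c6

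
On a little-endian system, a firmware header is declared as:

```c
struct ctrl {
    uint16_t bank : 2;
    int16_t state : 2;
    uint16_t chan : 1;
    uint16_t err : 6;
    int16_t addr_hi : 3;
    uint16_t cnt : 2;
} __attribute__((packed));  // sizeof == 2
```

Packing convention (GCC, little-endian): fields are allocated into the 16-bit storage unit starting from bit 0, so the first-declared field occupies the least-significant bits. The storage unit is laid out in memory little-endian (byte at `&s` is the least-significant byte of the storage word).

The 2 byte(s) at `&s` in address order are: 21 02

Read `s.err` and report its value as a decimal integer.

17

[0]=0x21 [1]=0x02 (little-endian) → word 0x0221
bank [0+:2] = (word>>0) & 0x3 = 1
state [2+:2] = (word>>2) & 0x3 = 0
chan [4+:1] = (word>>4) & 0x1 = 0
err [5+:6] = (word>>5) & 0x3f = 17  ←
addr_hi [11+:3] = (word>>11) & 0x7 = 0
cnt [14+:2] = (word>>14) & 0x3 = 0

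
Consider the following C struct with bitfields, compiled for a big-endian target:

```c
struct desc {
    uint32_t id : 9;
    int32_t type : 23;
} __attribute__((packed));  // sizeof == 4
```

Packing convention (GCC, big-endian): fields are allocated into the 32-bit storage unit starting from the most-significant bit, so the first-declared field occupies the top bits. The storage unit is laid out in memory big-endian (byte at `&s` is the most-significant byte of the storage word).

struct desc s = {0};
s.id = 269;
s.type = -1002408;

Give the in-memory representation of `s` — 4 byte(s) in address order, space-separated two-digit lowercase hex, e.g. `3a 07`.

id (9b) val=269 bits=0x10d at bit 23: 0x86800000
type (23b) val=-1002408 bits=0x70b458 at bit 0: 0x86f0b458
word = 0x86f0b458 → big-endian bytes:
  [0]=0x86  [1]=0xf0  [2]=0xb4  [3]=0x58

86 f0 b4 58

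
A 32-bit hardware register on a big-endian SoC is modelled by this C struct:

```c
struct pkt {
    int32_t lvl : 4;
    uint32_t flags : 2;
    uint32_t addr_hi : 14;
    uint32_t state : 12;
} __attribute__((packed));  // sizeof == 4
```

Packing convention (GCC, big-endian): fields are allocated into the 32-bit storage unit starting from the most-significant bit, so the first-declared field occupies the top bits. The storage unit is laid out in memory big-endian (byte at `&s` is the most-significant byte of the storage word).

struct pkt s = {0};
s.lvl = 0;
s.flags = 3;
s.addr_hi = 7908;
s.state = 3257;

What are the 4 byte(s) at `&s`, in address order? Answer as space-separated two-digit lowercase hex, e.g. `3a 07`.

0d ee 4c b9

lvl (4b) val=0 bits=0x0 at bit 28: 0x00000000
flags (2b) val=3 bits=0x3 at bit 26: 0x0c000000
addr_hi (14b) val=7908 bits=0x1ee4 at bit 12: 0x0dee4000
state (12b) val=3257 bits=0xcb9 at bit 0: 0x0dee4cb9
word = 0x0dee4cb9 → big-endian bytes:
  [0]=0x0d  [1]=0xee  [2]=0x4c  [3]=0xb9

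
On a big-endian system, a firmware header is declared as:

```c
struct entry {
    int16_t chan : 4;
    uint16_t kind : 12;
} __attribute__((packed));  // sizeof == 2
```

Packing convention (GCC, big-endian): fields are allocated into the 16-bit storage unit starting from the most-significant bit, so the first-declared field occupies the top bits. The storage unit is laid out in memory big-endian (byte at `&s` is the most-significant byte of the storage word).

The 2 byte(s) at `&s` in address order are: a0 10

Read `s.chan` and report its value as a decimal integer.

[0]=0xa0 [1]=0x10 (big-endian) → word 0xa010
chan:4 @ bit 12 → (0xa010>>12)&0xf = 0xa  ←
kind:12 @ bit 0 → (0xa010>>0)&0xfff = 0x10
chan signed 4b, MSB=1: 10 - 16 = -6

-6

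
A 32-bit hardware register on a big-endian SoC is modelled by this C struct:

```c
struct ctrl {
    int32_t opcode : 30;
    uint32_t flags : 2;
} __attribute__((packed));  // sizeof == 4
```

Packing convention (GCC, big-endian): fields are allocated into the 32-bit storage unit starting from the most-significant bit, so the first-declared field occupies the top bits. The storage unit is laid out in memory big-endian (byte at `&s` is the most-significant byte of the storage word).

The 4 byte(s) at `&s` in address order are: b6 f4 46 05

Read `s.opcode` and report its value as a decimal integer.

[0]=0xb6 [1]=0xf4 [2]=0x46 [3]=0x05 (big-endian) → word 0xb6f44605
opcode [2+:30] = (word>>2) & 0x3fffffff = 767365505  ←
flags [0+:2] = (word>>0) & 0x3 = 1
opcode signed 30b, MSB=1: 767365505 - 1073741824 = -306376319

-306376319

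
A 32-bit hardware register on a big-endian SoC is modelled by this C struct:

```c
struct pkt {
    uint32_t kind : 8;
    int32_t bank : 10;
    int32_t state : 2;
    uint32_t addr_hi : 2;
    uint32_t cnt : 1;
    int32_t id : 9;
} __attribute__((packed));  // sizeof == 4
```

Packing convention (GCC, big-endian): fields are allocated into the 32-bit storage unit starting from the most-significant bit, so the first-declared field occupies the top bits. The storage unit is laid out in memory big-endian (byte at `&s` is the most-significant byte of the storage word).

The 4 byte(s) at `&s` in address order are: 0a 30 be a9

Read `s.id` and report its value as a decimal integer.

169

[0]=0x0a [1]=0x30 [2]=0xbe [3]=0xa9 (big-endian) → word 0x0a30bea9
kind:8 @ bit 24 → (0x0a30bea9>>24)&0xff = 0xa
bank:10 @ bit 14 → (0x0a30bea9>>14)&0x3ff = 0xc2
state:2 @ bit 12 → (0x0a30bea9>>12)&0x3 = 0x3
addr_hi:2 @ bit 10 → (0x0a30bea9>>10)&0x3 = 0x3
cnt:1 @ bit 9 → (0x0a30bea9>>9)&0x1 = 0x1
id:9 @ bit 0 → (0x0a30bea9>>0)&0x1ff = 0xa9  ←
id signed 9b, MSB=0: value = 169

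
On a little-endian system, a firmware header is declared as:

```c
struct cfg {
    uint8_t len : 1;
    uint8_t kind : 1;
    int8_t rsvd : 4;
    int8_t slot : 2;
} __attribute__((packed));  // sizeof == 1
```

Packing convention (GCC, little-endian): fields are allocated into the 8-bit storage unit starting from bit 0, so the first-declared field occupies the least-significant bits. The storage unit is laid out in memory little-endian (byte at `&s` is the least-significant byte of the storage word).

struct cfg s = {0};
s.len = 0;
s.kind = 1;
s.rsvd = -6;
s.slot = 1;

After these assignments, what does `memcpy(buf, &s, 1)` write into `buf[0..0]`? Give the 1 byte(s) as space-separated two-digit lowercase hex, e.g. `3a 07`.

[0+:1] len=0 & 0x1 = 0x0; word=0x00
[1+:1] kind=1 & 0x1 = 0x1; word=0x02
[2+:4] rsvd=-6 & 0xf = 0xa; word=0x2a
[6+:2] slot=1 & 0x3 = 0x1; word=0x6a
word = 0x6a → little-endian bytes:
  [0]=0x6a

6a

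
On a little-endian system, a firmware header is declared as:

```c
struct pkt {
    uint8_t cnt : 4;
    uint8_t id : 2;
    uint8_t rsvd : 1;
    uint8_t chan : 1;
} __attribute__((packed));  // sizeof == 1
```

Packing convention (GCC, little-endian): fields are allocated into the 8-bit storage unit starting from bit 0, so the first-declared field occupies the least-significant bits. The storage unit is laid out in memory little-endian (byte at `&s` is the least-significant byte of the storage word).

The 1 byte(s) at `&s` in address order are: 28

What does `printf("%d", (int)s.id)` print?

[0]=0x28 (little-endian) → word 0x28
cnt [0+:4] = (word>>0) & 0xf = 8
id [4+:2] = (word>>4) & 0x3 = 2  ←
rsvd [6+:1] = (word>>6) & 0x1 = 0
chan [7+:1] = (word>>7) & 0x1 = 0

2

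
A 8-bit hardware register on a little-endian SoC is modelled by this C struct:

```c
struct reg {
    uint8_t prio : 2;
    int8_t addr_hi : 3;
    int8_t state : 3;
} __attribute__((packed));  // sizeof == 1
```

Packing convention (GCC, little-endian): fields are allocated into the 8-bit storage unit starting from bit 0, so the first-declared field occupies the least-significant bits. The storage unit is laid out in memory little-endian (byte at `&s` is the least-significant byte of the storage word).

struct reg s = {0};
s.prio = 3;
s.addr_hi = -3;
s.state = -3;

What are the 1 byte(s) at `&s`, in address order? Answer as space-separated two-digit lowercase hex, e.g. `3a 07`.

b7

[0+:2] prio=3 & 0x3 = 0x3; word=0x03
[2+:3] addr_hi=-3 & 0x7 = 0x5; word=0x17
[5+:3] state=-3 & 0x7 = 0x5; word=0xb7
word = 0xb7 → little-endian bytes:
  [0]=0xb7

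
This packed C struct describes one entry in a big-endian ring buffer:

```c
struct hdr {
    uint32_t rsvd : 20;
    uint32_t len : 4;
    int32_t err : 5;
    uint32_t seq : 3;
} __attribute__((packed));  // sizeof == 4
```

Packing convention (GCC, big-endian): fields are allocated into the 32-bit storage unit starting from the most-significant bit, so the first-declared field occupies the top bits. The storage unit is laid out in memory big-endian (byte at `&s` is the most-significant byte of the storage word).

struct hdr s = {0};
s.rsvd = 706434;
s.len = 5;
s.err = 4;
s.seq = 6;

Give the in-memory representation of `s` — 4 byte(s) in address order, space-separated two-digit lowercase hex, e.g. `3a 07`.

rsvd (20b) val=706434 bits=0xac782 at bit 12: 0xac782000
len (4b) val=5 bits=0x5 at bit 8: 0xac782500
err (5b) val=4 bits=0x4 at bit 3: 0xac782520
seq (3b) val=6 bits=0x6 at bit 0: 0xac782526
word = 0xac782526 → big-endian bytes:
  [0]=0xac  [1]=0x78  [2]=0x25  [3]=0x26

ac 78 25 26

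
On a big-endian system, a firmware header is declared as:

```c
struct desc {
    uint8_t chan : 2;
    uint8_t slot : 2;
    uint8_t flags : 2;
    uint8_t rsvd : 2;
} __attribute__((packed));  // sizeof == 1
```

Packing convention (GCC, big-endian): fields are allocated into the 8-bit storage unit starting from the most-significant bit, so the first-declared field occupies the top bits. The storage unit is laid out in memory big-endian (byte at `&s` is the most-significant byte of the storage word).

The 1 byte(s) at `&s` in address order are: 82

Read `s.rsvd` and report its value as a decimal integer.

2

[0]=0x82 (big-endian) → word 0x82
chan:2 @ bit 6 → (0x82>>6)&0x3 = 0x2
slot:2 @ bit 4 → (0x82>>4)&0x3 = 0x0
flags:2 @ bit 2 → (0x82>>2)&0x3 = 0x0
rsvd:2 @ bit 0 → (0x82>>0)&0x3 = 0x2  ←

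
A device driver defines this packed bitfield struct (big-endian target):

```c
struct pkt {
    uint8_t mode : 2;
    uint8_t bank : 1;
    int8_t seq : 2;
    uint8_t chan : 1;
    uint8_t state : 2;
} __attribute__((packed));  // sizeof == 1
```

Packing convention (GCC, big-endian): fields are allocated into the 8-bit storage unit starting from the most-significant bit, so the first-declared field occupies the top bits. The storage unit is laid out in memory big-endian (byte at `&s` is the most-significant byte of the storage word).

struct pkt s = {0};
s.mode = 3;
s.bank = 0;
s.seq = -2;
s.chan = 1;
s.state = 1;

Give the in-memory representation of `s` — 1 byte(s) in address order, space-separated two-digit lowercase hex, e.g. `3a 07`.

[6+:2] mode=3 & 0x3 = 0x3; word=0xc0
[5+:1] bank=0 & 0x1 = 0x0; word=0xc0
[3+:2] seq=-2 & 0x3 = 0x2; word=0xd0
[2+:1] chan=1 & 0x1 = 0x1; word=0xd4
[0+:2] state=1 & 0x3 = 0x1; word=0xd5
word = 0xd5 → big-endian bytes:
  [0]=0xd5

d5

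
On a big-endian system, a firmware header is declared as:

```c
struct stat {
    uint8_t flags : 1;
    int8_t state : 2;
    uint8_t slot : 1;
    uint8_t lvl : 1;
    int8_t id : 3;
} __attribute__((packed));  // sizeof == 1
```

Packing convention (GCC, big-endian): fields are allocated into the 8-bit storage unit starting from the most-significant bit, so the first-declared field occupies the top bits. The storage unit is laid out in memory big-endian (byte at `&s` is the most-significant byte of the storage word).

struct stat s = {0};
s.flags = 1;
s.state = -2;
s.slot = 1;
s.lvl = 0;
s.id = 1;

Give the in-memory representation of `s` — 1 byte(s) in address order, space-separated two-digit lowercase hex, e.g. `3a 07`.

flags:1 = 1 → 0x1 << 7 → word 0x80
state:2 = -2 → 0x2 << 5 → word 0xc0
slot:1 = 1 → 0x1 << 4 → word 0xd0
lvl:1 = 0 → 0x0 << 3 → word 0xd0
id:3 = 1 → 0x1 << 0 → word 0xd1
word = 0xd1 → big-endian bytes:
  [0]=0xd1

d1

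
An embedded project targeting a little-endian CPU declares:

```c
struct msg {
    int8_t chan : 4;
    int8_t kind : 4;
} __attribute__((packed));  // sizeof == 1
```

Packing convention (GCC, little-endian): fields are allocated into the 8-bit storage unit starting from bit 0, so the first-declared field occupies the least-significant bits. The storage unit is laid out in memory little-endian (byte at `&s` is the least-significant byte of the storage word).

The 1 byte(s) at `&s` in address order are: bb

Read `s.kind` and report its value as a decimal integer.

[0]=0xbb (little-endian) → word 0xbb
chan:4 @ bit 0 → (0xbb>>0)&0xf = 0xb
kind:4 @ bit 4 → (0xbb>>4)&0xf = 0xb  ←
kind signed 4b, MSB=1: 11 - 16 = -5

-5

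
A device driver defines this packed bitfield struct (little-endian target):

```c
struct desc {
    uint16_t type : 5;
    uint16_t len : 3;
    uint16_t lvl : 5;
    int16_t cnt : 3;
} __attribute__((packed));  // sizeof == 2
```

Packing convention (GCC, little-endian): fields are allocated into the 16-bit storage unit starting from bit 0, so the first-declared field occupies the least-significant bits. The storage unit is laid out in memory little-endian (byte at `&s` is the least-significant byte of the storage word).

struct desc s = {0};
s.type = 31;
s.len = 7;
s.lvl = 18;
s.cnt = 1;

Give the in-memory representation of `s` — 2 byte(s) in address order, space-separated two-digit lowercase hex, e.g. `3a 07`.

type (5b) val=31 bits=0x1f at bit 0: 0x001f
len (3b) val=7 bits=0x7 at bit 5: 0x00ff
lvl (5b) val=18 bits=0x12 at bit 8: 0x12ff
cnt (3b) val=1 bits=0x1 at bit 13: 0x32ff
word = 0x32ff → little-endian bytes:
  [0]=0xff  [1]=0x32

ff 32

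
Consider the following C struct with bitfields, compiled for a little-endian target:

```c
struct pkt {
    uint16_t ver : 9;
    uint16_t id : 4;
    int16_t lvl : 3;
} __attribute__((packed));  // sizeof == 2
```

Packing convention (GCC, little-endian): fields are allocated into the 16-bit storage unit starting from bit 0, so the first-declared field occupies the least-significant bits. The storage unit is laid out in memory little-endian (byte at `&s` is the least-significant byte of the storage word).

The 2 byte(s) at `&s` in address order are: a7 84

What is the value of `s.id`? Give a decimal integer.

2

[0]=0xa7 [1]=0x84 (little-endian) → word 0x84a7
ver [0+:9] = (word>>0) & 0x1ff = 167
id [9+:4] = (word>>9) & 0xf = 2  ←
lvl [13+:3] = (word>>13) & 0x7 = 4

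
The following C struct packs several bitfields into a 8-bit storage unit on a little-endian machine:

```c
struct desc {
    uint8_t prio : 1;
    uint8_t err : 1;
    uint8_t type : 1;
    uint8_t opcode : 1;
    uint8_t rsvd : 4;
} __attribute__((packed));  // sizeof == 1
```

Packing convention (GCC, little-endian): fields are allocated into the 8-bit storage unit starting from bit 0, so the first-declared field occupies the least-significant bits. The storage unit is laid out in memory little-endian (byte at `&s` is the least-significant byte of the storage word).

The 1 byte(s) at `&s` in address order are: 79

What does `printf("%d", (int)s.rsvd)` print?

[0]=0x79 (little-endian) → word 0x79
prio [0+:1] = (word>>0) & 0x1 = 1
err [1+:1] = (word>>1) & 0x1 = 0
type [2+:1] = (word>>2) & 0x1 = 0
opcode [3+:1] = (word>>3) & 0x1 = 1
rsvd [4+:4] = (word>>4) & 0xf = 7  ←

7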